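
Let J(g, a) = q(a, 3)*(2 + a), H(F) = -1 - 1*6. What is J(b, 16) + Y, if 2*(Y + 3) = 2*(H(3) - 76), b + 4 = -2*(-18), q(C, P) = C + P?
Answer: 256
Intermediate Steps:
H(F) = -7 (H(F) = -1 - 6 = -7)
b = 32 (b = -4 - 2*(-18) = -4 + 36 = 32)
J(g, a) = (2 + a)*(3 + a) (J(g, a) = (a + 3)*(2 + a) = (3 + a)*(2 + a) = (2 + a)*(3 + a))
Y = -86 (Y = -3 + (2*(-7 - 76))/2 = -3 + (2*(-83))/2 = -3 + (½)*(-166) = -3 - 83 = -86)
J(b, 16) + Y = (2 + 16)*(3 + 16) - 86 = 18*19 - 86 = 342 - 86 = 256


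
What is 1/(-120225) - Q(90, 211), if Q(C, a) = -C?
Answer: 10820249/120225 ≈ 90.000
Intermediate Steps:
1/(-120225) - Q(90, 211) = 1/(-120225) - (-1)*90 = -1/120225 - 1*(-90) = -1/120225 + 90 = 10820249/120225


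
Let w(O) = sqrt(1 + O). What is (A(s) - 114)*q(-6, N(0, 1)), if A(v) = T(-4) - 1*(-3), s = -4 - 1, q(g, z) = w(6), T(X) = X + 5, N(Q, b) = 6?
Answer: -110*sqrt(7) ≈ -291.03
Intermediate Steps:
T(X) = 5 + X
q(g, z) = sqrt(7) (q(g, z) = sqrt(1 + 6) = sqrt(7))
s = -5
A(v) = 4 (A(v) = (5 - 4) - 1*(-3) = 1 + 3 = 4)
(A(s) - 114)*q(-6, N(0, 1)) = (4 - 114)*sqrt(7) = -110*sqrt(7)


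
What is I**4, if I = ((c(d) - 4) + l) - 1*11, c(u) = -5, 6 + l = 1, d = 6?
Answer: 390625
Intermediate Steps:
l = -5 (l = -6 + 1 = -5)
I = -25 (I = ((-5 - 4) - 5) - 1*11 = (-9 - 5) - 11 = -14 - 11 = -25)
I**4 = (-25)**4 = 390625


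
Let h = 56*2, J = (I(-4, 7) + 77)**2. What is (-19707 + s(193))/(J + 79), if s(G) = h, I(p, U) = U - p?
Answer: -19595/7823 ≈ -2.5048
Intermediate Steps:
J = 7744 (J = ((7 - 1*(-4)) + 77)**2 = ((7 + 4) + 77)**2 = (11 + 77)**2 = 88**2 = 7744)
h = 112
s(G) = 112
(-19707 + s(193))/(J + 79) = (-19707 + 112)/(7744 + 79) = -19595/7823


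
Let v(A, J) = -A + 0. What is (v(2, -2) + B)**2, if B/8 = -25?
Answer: 40804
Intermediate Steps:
v(A, J) = -A
B = -200 (B = 8*(-25) = -200)
(v(2, -2) + B)**2 = (-1*2 - 200)**2 = (-2 - 200)**2 = (-202)**2 = 40804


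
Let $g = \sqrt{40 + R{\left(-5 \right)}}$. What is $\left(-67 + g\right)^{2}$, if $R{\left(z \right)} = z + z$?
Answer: $\left(67 - \sqrt{30}\right)^{2} \approx 3785.1$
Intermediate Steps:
$R{\left(z \right)} = 2 z$
$g = \sqrt{30}$ ($g = \sqrt{40 + 2 \left(-5\right)} = \sqrt{40 - 10} = \sqrt{30} \approx 5.4772$)
$\left(-67 + g\right)^{2} = \left(-67 + \sqrt{30}\right)^{2}$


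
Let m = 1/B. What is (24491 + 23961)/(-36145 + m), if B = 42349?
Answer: -512973437/382676151 ≈ -1.3405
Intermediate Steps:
m = 1/42349 ≈ 2.3613e-5
(24491 + 23961)/(-36145 + m) = (24491 + 23961)/(-36145 + 1/42349) = 48452/(-1530704604/42349) = 48452*(-42349/1530704604) = -512973437/382676151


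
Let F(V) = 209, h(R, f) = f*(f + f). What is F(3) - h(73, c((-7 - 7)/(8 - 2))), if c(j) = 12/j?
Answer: 7649/49 ≈ 156.10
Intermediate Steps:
h(R, f) = 2*f² (h(R, f) = f*(2*f) = 2*f²)
F(3) - h(73, c((-7 - 7)/(8 - 2))) = 209 - 2*(12/(((-7 - 7)/(8 - 2))))² = 209 - 2*(12/((-14/6)))² = 209 - 2*(12/((-14*⅙)))² = 209 - 2*(12/(-7/3))² = 209 - 2*(12*(-3/7))² = 209 - 2*(-36/7)² = 209 - 2*1296/49 = 209 - 1*2592/49 = 209 - 2592/49 = 7649/49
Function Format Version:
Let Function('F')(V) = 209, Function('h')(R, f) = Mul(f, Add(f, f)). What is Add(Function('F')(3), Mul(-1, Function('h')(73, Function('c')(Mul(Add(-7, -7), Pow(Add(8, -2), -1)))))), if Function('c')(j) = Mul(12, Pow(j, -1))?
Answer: Rational(7649, 49) ≈ 156.10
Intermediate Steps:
Function('h')(R, f) = Mul(2, Pow(f, 2)) (Function('h')(R, f) = Mul(f, Mul(2, f)) = Mul(2, Pow(f, 2)))
Add(Function('F')(3), Mul(-1, Function('h')(73, Function('c')(Mul(Add(-7, -7), Pow(Add(8, -2), -1)))))) = Add(209, Mul(-1, Mul(2, Pow(Mul(12, Pow(Mul(Add(-7, -7), Pow(Add(8, -2), -1)), -1)), 2)))) = Add(209, Mul(-1, Mul(2, Pow(Mul(12, Pow(Mul(-14, Pow(6, -1)), -1)), 2)))) = Add(209, Mul(-1, Mul(2, Pow(Mul(12, Pow(Mul(-14, Rational(1, 6)), -1)), 2)))) = Add(209, Mul(-1, Mul(2, Pow(Mul(12, Pow(Rational(-7, 3), -1)), 2)))) = Add(209, Mul(-1, Mul(2, Pow(Mul(12, Rational(-3, 7)), 2)))) = Add(209, Mul(-1, Mul(2, Pow(Rational(-36, 7), 2)))) = Add(209, Mul(-1, Mul(2, Rational(1296, 49)))) = Add(209, Mul(-1, Rational(2592, 49))) = Add(209, Rational(-2592, 49)) = Rational(7649, 49)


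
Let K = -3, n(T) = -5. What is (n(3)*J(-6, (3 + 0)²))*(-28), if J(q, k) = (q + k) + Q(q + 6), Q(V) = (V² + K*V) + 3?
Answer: 840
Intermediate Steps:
Q(V) = 3 + V² - 3*V (Q(V) = (V² - 3*V) + 3 = 3 + V² - 3*V)
J(q, k) = -15 + k + (6 + q)² - 2*q (J(q, k) = (q + k) + (3 + (q + 6)² - 3*(q + 6)) = (k + q) + (3 + (6 + q)² - 3*(6 + q)) = (k + q) + (3 + (6 + q)² + (-18 - 3*q)) = (k + q) + (-15 + (6 + q)² - 3*q) = -15 + k + (6 + q)² - 2*q)
(n(3)*J(-6, (3 + 0)²))*(-28) = -5*(21 + (3 + 0)² + (-6)² + 10*(-6))*(-28) = -5*(21 + 3² + 36 - 60)*(-28) = -5*(21 + 9 + 36 - 60)*(-28) = -5*6*(-28) = -30*(-28) = 840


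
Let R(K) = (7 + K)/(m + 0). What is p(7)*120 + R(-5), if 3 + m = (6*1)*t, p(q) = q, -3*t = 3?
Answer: 7558/9 ≈ 839.78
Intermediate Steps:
t = -1 (t = -⅓*3 = -1)
m = -9 (m = -3 + (6*1)*(-1) = -3 + 6*(-1) = -3 - 6 = -9)
R(K) = -7/9 - K/9 (R(K) = (7 + K)/(-9 + 0) = (7 + K)/(-9) = (7 + K)*(-⅑) = -7/9 - K/9)
p(7)*120 + R(-5) = 7*120 + (-7/9 - ⅑*(-5)) = 840 + (-7/9 + 5/9) = 840 - 2/9 = 7558/9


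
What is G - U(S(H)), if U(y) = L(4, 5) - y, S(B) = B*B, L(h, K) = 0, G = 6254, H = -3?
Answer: 6263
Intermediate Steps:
S(B) = B²
U(y) = -y (U(y) = 0 - y = -y)
G - U(S(H)) = 6254 - (-1)*(-3)² = 6254 - (-1)*9 = 6254 - 1*(-9) = 6254 + 9 = 6263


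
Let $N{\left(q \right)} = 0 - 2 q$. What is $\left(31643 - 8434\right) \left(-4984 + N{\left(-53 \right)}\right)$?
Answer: $-113213502$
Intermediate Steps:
$N{\left(q \right)} = - 2 q$
$\left(31643 - 8434\right) \left(-4984 + N{\left(-53 \right)}\right) = \left(31643 - 8434\right) \left(-4984 - -106\right) = 23209 \left(-4984 + 106\right) = 23209 \left(-4878\right) = -113213502$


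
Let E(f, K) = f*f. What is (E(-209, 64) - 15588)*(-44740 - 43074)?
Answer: -2466958702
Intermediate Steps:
E(f, K) = f**2
(E(-209, 64) - 15588)*(-44740 - 43074) = ((-209)**2 - 15588)*(-44740 - 43074) = (43681 - 15588)*(-87814) = 28093*(-87814) = -2466958702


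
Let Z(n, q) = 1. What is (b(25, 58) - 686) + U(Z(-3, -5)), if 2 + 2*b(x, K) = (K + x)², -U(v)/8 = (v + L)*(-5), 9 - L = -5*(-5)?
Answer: 4315/2 ≈ 2157.5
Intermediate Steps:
L = -16 (L = 9 - (-5)*(-5) = 9 - 1*25 = 9 - 25 = -16)
U(v) = -640 + 40*v (U(v) = -8*(v - 16)*(-5) = -8*(-16 + v)*(-5) = -8*(80 - 5*v) = -640 + 40*v)
b(x, K) = -1 + (K + x)²/2
(b(25, 58) - 686) + U(Z(-3, -5)) = ((-1 + (58 + 25)²/2) - 686) + (-640 + 40*1) = ((-1 + (½)*83²) - 686) + (-640 + 40) = ((-1 + (½)*6889) - 686) - 600 = ((-1 + 6889/2) - 686) - 600 = (6887/2 - 686) - 600 = 5515/2 - 600 = 4315/2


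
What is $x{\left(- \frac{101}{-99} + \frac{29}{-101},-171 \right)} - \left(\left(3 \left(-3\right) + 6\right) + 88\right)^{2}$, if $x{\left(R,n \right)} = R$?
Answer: $- \frac{72235445}{9999} \approx -7224.3$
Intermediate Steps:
$x{\left(- \frac{101}{-99} + \frac{29}{-101},-171 \right)} - \left(\left(3 \left(-3\right) + 6\right) + 88\right)^{2} = \left(- \frac{101}{-99} + \frac{29}{-101}\right) - \left(\left(3 \left(-3\right) + 6\right) + 88\right)^{2} = \left(\left(-101\right) \left(- \frac{1}{99}\right) + 29 \left(- \frac{1}{101}\right)\right) - \left(\left(-9 + 6\right) + 88\right)^{2} = \left(\frac{101}{99} - \frac{29}{101}\right) - \left(-3 + 88\right)^{2} = \frac{7330}{9999} - 85^{2} = \frac{7330}{9999} - 7225 = - \frac{72235445}{9999}$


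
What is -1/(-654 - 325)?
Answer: 1/979 ≈ 0.0010215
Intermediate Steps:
-1/(-654 - 325) = -1/(-979) = -1*(-1/979) = 1/979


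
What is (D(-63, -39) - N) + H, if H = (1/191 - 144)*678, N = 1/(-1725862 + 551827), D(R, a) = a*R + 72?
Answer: -21325165869634/224240685 ≈ -95100.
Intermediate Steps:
D(R, a) = 72 + R*a (D(R, a) = R*a + 72 = 72 + R*a)
N = -1/1174035 (N = 1/(-1174035) = -1/1174035 ≈ -8.5176e-7)
H = -18647034/191 (H = (1/191 - 144)*678 = -27503/191*678 = -18647034/191 ≈ -97629.)
(D(-63, -39) - N) + H = ((72 - 63*(-39)) - 1*(-1/1174035)) - 18647034/191 = ((72 + 2457) + 1/1174035) - 18647034/191 = (2529 + 1/1174035) - 18647034/191 = 2969134516/1174035 - 18647034/191 = -21325165869634/224240685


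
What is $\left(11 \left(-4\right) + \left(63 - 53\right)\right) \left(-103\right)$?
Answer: $3502$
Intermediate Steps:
$\left(11 \left(-4\right) + \left(63 - 53\right)\right) \left(-103\right) = \left(-44 + \left(63 - 53\right)\right) \left(-103\right) = \left(-44 + 10\right) \left(-103\right) = \left(-34\right) \left(-103\right) = 3502$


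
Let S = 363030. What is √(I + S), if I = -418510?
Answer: 2*I*√13870 ≈ 235.54*I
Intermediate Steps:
√(I + S) = √(-418510 + 363030) = √(-55480) = 2*I*√13870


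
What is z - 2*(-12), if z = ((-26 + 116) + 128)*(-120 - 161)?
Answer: -61234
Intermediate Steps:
z = -61258 (z = (90 + 128)*(-281) = 218*(-281) = -61258)
z - 2*(-12) = -61258 - 2*(-12) = -61258 - 1*(-24) = -61258 + 24 = -61234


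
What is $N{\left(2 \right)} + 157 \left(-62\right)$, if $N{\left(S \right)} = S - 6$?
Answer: $-9738$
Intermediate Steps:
$N{\left(S \right)} = -6 + S$
$N{\left(2 \right)} + 157 \left(-62\right) = \left(-6 + 2\right) + 157 \left(-62\right) = -4 - 9734 = -9738$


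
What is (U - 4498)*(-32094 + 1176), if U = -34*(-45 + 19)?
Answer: 111737652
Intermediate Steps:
U = 884 (U = -34*(-26) = 884)
(U - 4498)*(-32094 + 1176) = (884 - 4498)*(-32094 + 1176) = -3614*(-30918) = 111737652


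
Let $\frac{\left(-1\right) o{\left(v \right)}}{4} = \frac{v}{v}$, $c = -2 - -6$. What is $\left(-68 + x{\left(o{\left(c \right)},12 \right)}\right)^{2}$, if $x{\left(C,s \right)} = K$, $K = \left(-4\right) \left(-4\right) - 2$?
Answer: $2916$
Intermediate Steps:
$c = 4$ ($c = -2 + 6 = 4$)
$K = 14$ ($K = 16 - 2 = 14$)
$o{\left(v \right)} = -4$ ($o{\left(v \right)} = - 4 \frac{v}{v} = \left(-4\right) 1 = -4$)
$x{\left(C,s \right)} = 14$
$\left(-68 + x{\left(o{\left(c \right)},12 \right)}\right)^{2} = \left(-68 + 14\right)^{2} = \left(-54\right)^{2} = 2916$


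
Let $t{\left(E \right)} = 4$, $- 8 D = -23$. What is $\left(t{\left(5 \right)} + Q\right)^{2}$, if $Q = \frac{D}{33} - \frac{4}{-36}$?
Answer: $\frac{11055625}{627264} \approx 17.625$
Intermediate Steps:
$D = \frac{23}{8}$ ($D = \left(- \frac{1}{8}\right) \left(-23\right) = \frac{23}{8} \approx 2.875$)
$Q = \frac{157}{792}$ ($Q = \frac{23}{8 \cdot 33} - \frac{4}{-36} = \frac{23}{8} \cdot \frac{1}{33} - - \frac{1}{9} = \frac{23}{264} + \frac{1}{9} = \frac{157}{792} \approx 0.19823$)
$\left(t{\left(5 \right)} + Q\right)^{2} = \left(4 + \frac{157}{792}\right)^{2} = \left(\frac{3325}{792}\right)^{2} = \frac{11055625}{627264}$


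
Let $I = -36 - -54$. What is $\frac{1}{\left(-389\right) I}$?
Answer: $- \frac{1}{7002} \approx -0.00014282$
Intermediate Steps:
$I = 18$ ($I = -36 + 54 = 18$)
$\frac{1}{\left(-389\right) I} = \frac{1}{\left(-389\right) 18} = \frac{1}{-7002} = - \frac{1}{7002}$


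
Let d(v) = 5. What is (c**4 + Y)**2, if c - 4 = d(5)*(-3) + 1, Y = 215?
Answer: 104346225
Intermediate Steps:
c = -10 (c = 4 + (5*(-3) + 1) = 4 + (-15 + 1) = 4 - 14 = -10)
(c**4 + Y)**2 = ((-10)**4 + 215)**2 = (10000 + 215)**2 = 10215**2 = 104346225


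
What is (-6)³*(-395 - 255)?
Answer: 140400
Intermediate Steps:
(-6)³*(-395 - 255) = -216*(-650) = 140400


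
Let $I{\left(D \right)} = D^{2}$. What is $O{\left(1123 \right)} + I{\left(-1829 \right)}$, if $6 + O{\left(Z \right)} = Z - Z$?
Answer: $3345235$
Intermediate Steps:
$O{\left(Z \right)} = -6$ ($O{\left(Z \right)} = -6 + \left(Z - Z\right) = -6 + 0 = -6$)
$O{\left(1123 \right)} + I{\left(-1829 \right)} = -6 + \left(-1829\right)^{2} = -6 + 3345241 = 3345235$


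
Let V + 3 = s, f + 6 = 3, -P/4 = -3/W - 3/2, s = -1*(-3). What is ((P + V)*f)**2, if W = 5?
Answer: 15876/25 ≈ 635.04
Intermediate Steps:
s = 3
P = 42/5 (P = -4*(-3/5 - 3/2) = -4*(-21/10) = 42/5 ≈ 8.4000)
f = -3 (f = -6 + 3 = -3)
V = 0 (V = -3 + 3 = 0)
((P + V)*f)**2 = ((42/5 + 0)*(-3))**2 = ((42/5)*(-3))**2 = (-126/5)**2 = 15876/25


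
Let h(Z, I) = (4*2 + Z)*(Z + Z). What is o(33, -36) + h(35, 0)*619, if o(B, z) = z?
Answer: 1863154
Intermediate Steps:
h(Z, I) = 2*Z*(8 + Z) (h(Z, I) = (8 + Z)*(2*Z) = 2*Z*(8 + Z))
o(33, -36) + h(35, 0)*619 = -36 + (2*35*(8 + 35))*619 = -36 + (2*35*43)*619 = -36 + 3010*619 = -36 + 1863190 = 1863154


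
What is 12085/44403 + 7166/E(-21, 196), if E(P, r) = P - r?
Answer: -315569453/9635451 ≈ -32.751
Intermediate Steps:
12085/44403 + 7166/E(-21, 196) = 12085/44403 + 7166/(-21 - 1*196) = 12085*(1/44403) + 7166/(-21 - 196) = 12085/44403 + 7166/(-217) = 12085/44403 + 7166*(-1/217) = 12085/44403 - 7166/217 = -315569453/9635451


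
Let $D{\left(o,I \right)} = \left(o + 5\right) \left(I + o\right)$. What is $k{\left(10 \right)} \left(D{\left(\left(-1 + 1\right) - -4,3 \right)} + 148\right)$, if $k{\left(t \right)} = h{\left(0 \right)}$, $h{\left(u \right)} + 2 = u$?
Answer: $-422$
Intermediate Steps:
$h{\left(u \right)} = -2 + u$
$k{\left(t \right)} = -2$ ($k{\left(t \right)} = -2 + 0 = -2$)
$D{\left(o,I \right)} = \left(5 + o\right) \left(I + o\right)$
$k{\left(10 \right)} \left(D{\left(\left(-1 + 1\right) - -4,3 \right)} + 148\right) = - 2 \left(\left(\left(\left(-1 + 1\right) - -4\right)^{2} + 5 \cdot 3 + 5 \left(\left(-1 + 1\right) - -4\right) + 3 \left(\left(-1 + 1\right) - -4\right)\right) + 148\right) = - 2 \left(\left(\left(0 + 4\right)^{2} + 15 + 5 \left(0 + 4\right) + 3 \left(0 + 4\right)\right) + 148\right) = - 2 \left(\left(4^{2} + 15 + 5 \cdot 4 + 3 \cdot 4\right) + 148\right) = - 2 \left(\left(16 + 15 + 20 + 12\right) + 148\right) = - 2 \left(63 + 148\right) = \left(-2\right) 211 = -422$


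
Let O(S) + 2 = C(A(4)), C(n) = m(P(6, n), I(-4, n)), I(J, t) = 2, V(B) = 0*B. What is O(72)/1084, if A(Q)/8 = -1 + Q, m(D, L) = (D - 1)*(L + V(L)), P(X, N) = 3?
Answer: 1/542 ≈ 0.0018450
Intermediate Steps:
V(B) = 0
m(D, L) = L*(-1 + D) (m(D, L) = (D - 1)*(L + 0) = (-1 + D)*L = L*(-1 + D))
A(Q) = -8 + 8*Q (A(Q) = 8*(-1 + Q) = -8 + 8*Q)
C(n) = 4 (C(n) = 2*(-1 + 3) = 2*2 = 4)
O(S) = 2 (O(S) = -2 + 4 = 2)
O(72)/1084 = 2/1084 = 2*(1/1084) = 1/542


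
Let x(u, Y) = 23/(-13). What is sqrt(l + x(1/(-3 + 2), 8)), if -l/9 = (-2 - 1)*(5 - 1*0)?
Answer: 2*sqrt(5629)/13 ≈ 11.543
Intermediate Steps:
x(u, Y) = -23/13 (x(u, Y) = 23*(-1/13) = -23/13)
l = 135 (l = -9*(-2 - 1)*(5 - 1*0) = -(-27)*(5 + 0) = -(-27)*5 = -9*(-15) = 135)
sqrt(l + x(1/(-3 + 2), 8)) = sqrt(135 - 23/13) = sqrt(1732/13) = 2*sqrt(5629)/13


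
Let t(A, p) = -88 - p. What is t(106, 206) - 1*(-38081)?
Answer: 37787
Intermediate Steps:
t(106, 206) - 1*(-38081) = (-88 - 1*206) - 1*(-38081) = (-88 - 206) + 38081 = -294 + 38081 = 37787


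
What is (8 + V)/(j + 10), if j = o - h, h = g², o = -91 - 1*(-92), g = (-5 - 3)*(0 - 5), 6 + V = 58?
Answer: -60/1589 ≈ -0.037760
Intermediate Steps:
V = 52 (V = -6 + 58 = 52)
g = 40 (g = -8*(-5) = 40)
o = 1 (o = -91 + 92 = 1)
h = 1600 (h = 40² = 1600)
j = -1599 (j = 1 - 1*1600 = 1 - 1600 = -1599)
(8 + V)/(j + 10) = (8 + 52)/(-1599 + 10) = 60/(-1589) = 60*(-1/1589) = -60/1589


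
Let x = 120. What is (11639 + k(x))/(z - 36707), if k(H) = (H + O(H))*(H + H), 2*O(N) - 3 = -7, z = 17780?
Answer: -39959/18927 ≈ -2.1112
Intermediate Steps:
O(N) = -2 (O(N) = 3/2 + (½)*(-7) = 3/2 - 7/2 = -2)
k(H) = 2*H*(-2 + H) (k(H) = (H - 2)*(H + H) = (-2 + H)*(2*H) = 2*H*(-2 + H))
(11639 + k(x))/(z - 36707) = (11639 + 2*120*(-2 + 120))/(17780 - 36707) = (11639 + 2*120*118)/(-18927) = (11639 + 28320)*(-1/18927) = 39959*(-1/18927) = -39959/18927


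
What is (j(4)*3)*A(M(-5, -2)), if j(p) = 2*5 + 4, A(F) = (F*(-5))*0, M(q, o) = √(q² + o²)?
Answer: 0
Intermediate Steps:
M(q, o) = √(o² + q²)
A(F) = 0 (A(F) = -5*F*0 = 0)
j(p) = 14 (j(p) = 10 + 4 = 14)
(j(4)*3)*A(M(-5, -2)) = (14*3)*0 = 42*0 = 0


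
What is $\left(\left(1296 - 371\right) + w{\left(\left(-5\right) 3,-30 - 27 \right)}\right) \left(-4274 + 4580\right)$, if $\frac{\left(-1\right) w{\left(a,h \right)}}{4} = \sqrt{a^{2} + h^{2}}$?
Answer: $283050 - 3672 \sqrt{386} \approx 2.1091 \cdot 10^{5}$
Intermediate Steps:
$w{\left(a,h \right)} = - 4 \sqrt{a^{2} + h^{2}}$
$\left(\left(1296 - 371\right) + w{\left(\left(-5\right) 3,-30 - 27 \right)}\right) \left(-4274 + 4580\right) = \left(\left(1296 - 371\right) - 4 \sqrt{\left(\left(-5\right) 3\right)^{2} + \left(-30 - 27\right)^{2}}\right) \left(-4274 + 4580\right) = \left(\left(1296 - 371\right) - 4 \sqrt{\left(-15\right)^{2} + \left(-57\right)^{2}}\right) 306 = \left(925 - 4 \sqrt{225 + 3249}\right) 306 = \left(925 - 4 \sqrt{3474}\right) 306 = \left(925 - 4 \cdot 3 \sqrt{386}\right) 306 = \left(925 - 12 \sqrt{386}\right) 306 = 283050 - 3672 \sqrt{386}$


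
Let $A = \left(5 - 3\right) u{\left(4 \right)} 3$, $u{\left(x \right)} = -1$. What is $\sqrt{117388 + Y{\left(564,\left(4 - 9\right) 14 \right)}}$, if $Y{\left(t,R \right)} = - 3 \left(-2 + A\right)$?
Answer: $2 \sqrt{29353} \approx 342.65$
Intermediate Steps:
$A = -6$ ($A = \left(5 - 3\right) \left(-1\right) 3 = 2 \left(-1\right) 3 = \left(-2\right) 3 = -6$)
$Y{\left(t,R \right)} = 24$ ($Y{\left(t,R \right)} = - 3 \left(-2 - 6\right) = \left(-3\right) \left(-8\right) = 24$)
$\sqrt{117388 + Y{\left(564,\left(4 - 9\right) 14 \right)}} = \sqrt{117388 + 24} = \sqrt{117412} = 2 \sqrt{29353}$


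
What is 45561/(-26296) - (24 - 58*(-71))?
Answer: -108963593/26296 ≈ -4143.7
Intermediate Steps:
45561/(-26296) - (24 - 58*(-71)) = 45561*(-1/26296) - (24 + 4118) = -45561/26296 - 1*4142 = -45561/26296 - 4142 = -108963593/26296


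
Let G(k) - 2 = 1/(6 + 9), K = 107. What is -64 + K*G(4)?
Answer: 2357/15 ≈ 157.13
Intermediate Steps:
G(k) = 31/15 (G(k) = 2 + 1/(6 + 9) = 2 + 1/15 = 31/15)
-64 + K*G(4) = -64 + 107*(31/15) = -64 + 3317/15 = 2357/15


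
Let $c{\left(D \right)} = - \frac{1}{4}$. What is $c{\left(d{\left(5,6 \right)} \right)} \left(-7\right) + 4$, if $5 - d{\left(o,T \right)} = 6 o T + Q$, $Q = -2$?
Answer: $\frac{23}{4} \approx 5.75$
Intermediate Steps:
$d{\left(o,T \right)} = 7 - 6 T o$ ($d{\left(o,T \right)} = 5 - \left(6 o T - 2\right) = 5 - \left(6 T o - 2\right) = 5 - \left(-2 + 6 T o\right) = 7 - 6 T o$)
$c{\left(D \right)} = - \frac{1}{4}$ ($c{\left(D \right)} = \left(-1\right) \frac{1}{4} = - \frac{1}{4}$)
$c{\left(d{\left(5,6 \right)} \right)} \left(-7\right) + 4 = \left(- \frac{1}{4}\right) \left(-7\right) + 4 = \frac{7}{4} + 4 = \frac{23}{4}$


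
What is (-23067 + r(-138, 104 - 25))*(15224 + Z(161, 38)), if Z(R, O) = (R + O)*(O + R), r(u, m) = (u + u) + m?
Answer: -1275448800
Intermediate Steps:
r(u, m) = m + 2*u (r(u, m) = 2*u + m = m + 2*u)
Z(R, O) = (O + R)² (Z(R, O) = (O + R)*(O + R) = (O + R)²)
(-23067 + r(-138, 104 - 25))*(15224 + Z(161, 38)) = (-23067 + ((104 - 25) + 2*(-138)))*(15224 + (38 + 161)²) = (-23067 + (79 - 276))*(15224 + 199²) = (-23067 - 197)*(15224 + 39601) = -23264*54825 = -1275448800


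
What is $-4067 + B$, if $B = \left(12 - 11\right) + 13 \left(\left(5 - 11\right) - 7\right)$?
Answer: $-4235$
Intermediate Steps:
$B = -168$ ($B = \left(12 - 11\right) + 13 \left(-6 - 7\right) = 1 + 13 \left(-13\right) = 1 - 169 = -168$)
$-4067 + B = -4067 - 168 = -4235$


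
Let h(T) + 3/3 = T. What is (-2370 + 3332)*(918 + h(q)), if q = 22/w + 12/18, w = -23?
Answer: 60849386/69 ≈ 8.8188e+5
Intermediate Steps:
q = -20/69 (q = 22/(-23) + 12/18 = 22*(-1/23) + 12*(1/18) = -22/23 + ⅔ = -20/69 ≈ -0.28986)
h(T) = -1 + T
(-2370 + 3332)*(918 + h(q)) = (-2370 + 3332)*(918 + (-1 - 20/69)) = 962*(918 - 89/69) = 962*(63253/69) = 60849386/69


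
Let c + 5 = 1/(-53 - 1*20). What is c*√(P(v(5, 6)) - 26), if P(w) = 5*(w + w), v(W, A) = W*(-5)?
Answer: -732*I*√69/73 ≈ -83.294*I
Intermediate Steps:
v(W, A) = -5*W
P(w) = 10*w (P(w) = 5*(2*w) = 10*w)
c = -366/73 (c = -5 + 1/(-53 - 1*20) = -5 + 1/(-53 - 20) = -5 + 1/(-73) = -5 - 1/73 = -366/73 ≈ -5.0137)
c*√(P(v(5, 6)) - 26) = -366*√(10*(-5*5) - 26)/73 = -366*√(10*(-25) - 26)/73 = -366*√(-250 - 26)/73 = -732*I*√69/73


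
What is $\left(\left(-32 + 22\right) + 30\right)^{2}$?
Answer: $400$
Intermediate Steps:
$\left(\left(-32 + 22\right) + 30\right)^{2} = \left(-10 + 30\right)^{2} = 20^{2} = 400$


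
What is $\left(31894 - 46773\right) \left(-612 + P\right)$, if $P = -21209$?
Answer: $324674659$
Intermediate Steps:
$\left(31894 - 46773\right) \left(-612 + P\right) = \left(31894 - 46773\right) \left(-612 - 21209\right) = \left(-14879\right) \left(-21821\right) = 324674659$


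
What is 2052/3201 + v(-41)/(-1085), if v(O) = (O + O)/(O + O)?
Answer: 741073/1157695 ≈ 0.64013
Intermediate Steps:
v(O) = 1 (v(O) = (2*O)/((2*O)) = (2*O)*(1/(2*O)) = 1)
2052/3201 + v(-41)/(-1085) = 2052/3201 + 1/(-1085) = 2052*(1/3201) + 1*(-1/1085) = 684/1067 - 1/1085 = 741073/1157695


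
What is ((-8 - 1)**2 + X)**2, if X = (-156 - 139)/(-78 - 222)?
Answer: 24196561/3600 ≈ 6721.3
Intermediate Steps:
X = 59/60 (X = -295/(-300) = -295*(-1/300) = 59/60 ≈ 0.98333)
((-8 - 1)**2 + X)**2 = ((-8 - 1)**2 + 59/60)**2 = ((-9)**2 + 59/60)**2 = (81 + 59/60)**2 = (4919/60)**2 = 24196561/3600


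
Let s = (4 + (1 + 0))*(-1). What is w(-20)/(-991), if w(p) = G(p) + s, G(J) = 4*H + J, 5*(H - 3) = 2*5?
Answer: 5/991 ≈ 0.0050454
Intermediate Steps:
H = 5 (H = 3 + (2*5)/5 = 3 + (⅕)*10 = 3 + 2 = 5)
G(J) = 20 + J (G(J) = 4*5 + J = 20 + J)
s = -5 (s = (4 + 1)*(-1) = 5*(-1) = -5)
w(p) = 15 + p (w(p) = (20 + p) - 5 = 15 + p)
w(-20)/(-991) = (15 - 20)/(-991) = -5*(-1/991) = 5/991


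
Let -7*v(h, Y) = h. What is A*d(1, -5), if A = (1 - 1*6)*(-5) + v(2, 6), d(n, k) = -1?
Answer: -173/7 ≈ -24.714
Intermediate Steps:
v(h, Y) = -h/7
A = 173/7 (A = (1 - 1*6)*(-5) - 1/7*2 = (1 - 6)*(-5) - 2/7 = -5*(-5) - 2/7 = 25 - 2/7 = 173/7 ≈ 24.714)
A*d(1, -5) = (173/7)*(-1) = -173/7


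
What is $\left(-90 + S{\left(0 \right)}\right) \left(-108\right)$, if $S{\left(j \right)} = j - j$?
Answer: $9720$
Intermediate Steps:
$S{\left(j \right)} = 0$
$\left(-90 + S{\left(0 \right)}\right) \left(-108\right) = \left(-90 + 0\right) \left(-108\right) = \left(-90\right) \left(-108\right) = 9720$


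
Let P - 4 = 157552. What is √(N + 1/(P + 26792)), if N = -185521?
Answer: I*√1576195001123709/92174 ≈ 430.72*I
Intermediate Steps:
P = 157556 (P = 4 + 157552 = 157556)
√(N + 1/(P + 26792)) = √(-185521 + 1/(157556 + 26792)) = √(-185521 + 1/184348) = √(-34200425307/184348) = I*√1576195001123709/92174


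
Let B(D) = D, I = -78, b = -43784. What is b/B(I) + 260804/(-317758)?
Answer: 267161030/476637 ≈ 560.51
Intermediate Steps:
b/B(I) + 260804/(-317758) = -43784/(-78) + 260804/(-317758) = -43784*(-1/78) + 260804*(-1/317758) = 1684/3 - 130402/158879 = 267161030/476637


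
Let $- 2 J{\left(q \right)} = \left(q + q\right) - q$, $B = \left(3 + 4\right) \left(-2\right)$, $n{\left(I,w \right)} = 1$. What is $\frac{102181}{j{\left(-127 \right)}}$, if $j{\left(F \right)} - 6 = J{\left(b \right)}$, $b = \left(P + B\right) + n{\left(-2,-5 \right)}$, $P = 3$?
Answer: $\frac{102181}{11} \approx 9289.2$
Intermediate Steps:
$B = -14$ ($B = 7 \left(-2\right) = -14$)
$b = -10$ ($b = \left(3 - 14\right) + 1 = -11 + 1 = -10$)
$J{\left(q \right)} = - \frac{q}{2}$ ($J{\left(q \right)} = - \frac{\left(q + q\right) - q}{2} = - \frac{2 q - q}{2} = - \frac{q}{2}$)
$j{\left(F \right)} = 11$ ($j{\left(F \right)} = 6 - -5 = 6 + 5 = 11$)
$\frac{102181}{j{\left(-127 \right)}} = \frac{102181}{11}$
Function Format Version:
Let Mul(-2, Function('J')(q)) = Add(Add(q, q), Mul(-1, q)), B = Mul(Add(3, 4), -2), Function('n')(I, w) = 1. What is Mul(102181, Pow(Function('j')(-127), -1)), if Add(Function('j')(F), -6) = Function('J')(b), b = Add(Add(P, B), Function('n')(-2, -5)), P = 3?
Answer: Rational(102181, 11) ≈ 9289.2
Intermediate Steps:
B = -14 (B = Mul(7, -2) = -14)
b = -10 (b = Add(Add(3, -14), 1) = Add(-11, 1) = -10)
Function('J')(q) = Mul(Rational(-1, 2), q) (Function('J')(q) = Mul(Rational(-1, 2), Add(Add(q, q), Mul(-1, q))) = Mul(Rational(-1, 2), Add(Mul(2, q), Mul(-1, q))) = Mul(Rational(-1, 2), q))
Function('j')(F) = 11 (Function('j')(F) = Add(6, Mul(Rational(-1, 2), -10)) = Add(6, 5) = 11)
Mul(102181, Pow(Function('j')(-127), -1)) = Mul(102181, Pow(11, -1)) = Mul(102181, Rational(1, 11)) = Rational(102181, 11)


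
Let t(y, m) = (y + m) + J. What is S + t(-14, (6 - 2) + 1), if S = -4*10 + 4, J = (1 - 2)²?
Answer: -44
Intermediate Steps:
J = 1 (J = (-1)² = 1)
t(y, m) = 1 + m + y (t(y, m) = (y + m) + 1 = (m + y) + 1 = 1 + m + y)
S = -36 (S = -40 + 4 = -36)
S + t(-14, (6 - 2) + 1) = -36 + (1 + ((6 - 2) + 1) - 14) = -36 + (1 + (4 + 1) - 14) = -36 + (1 + 5 - 14) = -36 - 8 = -44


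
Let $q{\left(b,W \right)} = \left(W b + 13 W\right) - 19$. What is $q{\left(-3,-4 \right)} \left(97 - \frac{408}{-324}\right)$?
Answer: $- \frac{156527}{27} \approx -5797.3$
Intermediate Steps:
$q{\left(b,W \right)} = -19 + 13 W + W b$ ($q{\left(b,W \right)} = \left(13 W + W b\right) - 19 = -19 + 13 W + W b$)
$q{\left(-3,-4 \right)} \left(97 - \frac{408}{-324}\right) = \left(-19 + 13 \left(-4\right) - -12\right) \left(97 - \frac{408}{-324}\right) = \left(-19 - 52 + 12\right) \left(97 - - \frac{34}{27}\right) = - 59 \left(97 + \frac{34}{27}\right) = \left(-59\right) \frac{2653}{27} = - \frac{156527}{27}$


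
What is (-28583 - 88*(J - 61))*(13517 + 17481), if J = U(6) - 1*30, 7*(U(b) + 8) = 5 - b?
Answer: -4309000982/7 ≈ -6.1557e+8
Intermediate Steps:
U(b) = -51/7 - b/7 (U(b) = -8 + (5 - b)/7 = -8 + (5/7 - b/7) = -51/7 - b/7)
J = -267/7 (J = (-51/7 - ⅐*6) - 1*30 = (-51/7 - 6/7) - 30 = -57/7 - 30 = -267/7 ≈ -38.143)
(-28583 - 88*(J - 61))*(13517 + 17481) = (-28583 - 88*(-267/7 - 61))*(13517 + 17481) = (-28583 - 88*(-694/7))*30998 = (-28583 + 61072/7)*30998 = -139009/7*30998 = -4309000982/7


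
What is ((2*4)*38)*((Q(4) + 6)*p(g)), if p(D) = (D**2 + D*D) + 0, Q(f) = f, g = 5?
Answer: 152000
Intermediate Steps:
p(D) = 2*D**2 (p(D) = (D**2 + D**2) + 0 = 2*D**2 + 0 = 2*D**2)
((2*4)*38)*((Q(4) + 6)*p(g)) = ((2*4)*38)*((4 + 6)*(2*5**2)) = (8*38)*(10*(2*25)) = 304*(10*50) = 304*500 = 152000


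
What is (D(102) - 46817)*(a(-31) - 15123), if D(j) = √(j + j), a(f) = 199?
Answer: 698696908 - 29848*√51 ≈ 6.9848e+8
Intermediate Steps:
D(j) = √2*√j (D(j) = √(2*j) = √2*√j)
(D(102) - 46817)*(a(-31) - 15123) = (√2*√102 - 46817)*(199 - 15123) = (2*√51 - 46817)*(-14924) = (-46817 + 2*√51)*(-14924) = 698696908 - 29848*√51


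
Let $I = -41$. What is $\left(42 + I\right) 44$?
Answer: $44$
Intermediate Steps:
$\left(42 + I\right) 44 = \left(42 - 41\right) 44 = 1 \cdot 44 = 44$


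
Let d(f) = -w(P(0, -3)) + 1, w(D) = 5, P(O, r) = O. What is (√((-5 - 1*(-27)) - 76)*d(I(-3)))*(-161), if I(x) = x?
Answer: 1932*I*√6 ≈ 4732.4*I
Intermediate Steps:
d(f) = -4 (d(f) = -1*5 + 1 = -5 + 1 = -4)
(√((-5 - 1*(-27)) - 76)*d(I(-3)))*(-161) = (√((-5 - 1*(-27)) - 76)*(-4))*(-161) = (√((-5 + 27) - 76)*(-4))*(-161) = (√(22 - 76)*(-4))*(-161) = (√(-54)*(-4))*(-161) = ((3*I*√6)*(-4))*(-161) = -12*I*√6*(-161) = 1932*I*√6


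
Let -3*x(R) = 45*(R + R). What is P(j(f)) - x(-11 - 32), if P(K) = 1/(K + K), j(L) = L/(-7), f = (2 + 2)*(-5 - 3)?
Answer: -82553/64 ≈ -1289.9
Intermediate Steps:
x(R) = -30*R (x(R) = -15*(R + R) = -15*2*R = -30*R)
f = -32 (f = 4*(-8) = -32)
j(L) = -L/7 (j(L) = L*(-⅐) = -L/7)
P(K) = 1/(2*K)
P(j(f)) - x(-11 - 32) = 1/(2*((-⅐*(-32)))) - (-30)*(-11 - 32) = 1/(2*(32/7)) - (-30)*(-43) = (½)*(7/32) - 1*1290 = 7/64 - 1290 = -82553/64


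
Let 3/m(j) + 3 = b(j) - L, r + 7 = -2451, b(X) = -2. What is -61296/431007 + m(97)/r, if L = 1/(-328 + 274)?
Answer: -6743202443/47497115069 ≈ -0.14197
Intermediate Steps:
r = -2458 (r = -7 - 2451 = -2458)
L = -1/54 (L = 1/(-54) = -1/54 ≈ -0.018519)
m(j) = -162/269 (m(j) = 3/(-3 + (-2 - 1*(-1/54))) = 3/(-3 + (-2 + 1/54)) = 3/(-3 - 107/54) = 3/(-269/54) = 3*(-54/269) = -162/269)
-61296/431007 + m(97)/r = -61296/431007 - 162/269/(-2458) = -61296*1/431007 - 162/269*(-1/2458) = -20432/143669 + 81/330601 = -6743202443/47497115069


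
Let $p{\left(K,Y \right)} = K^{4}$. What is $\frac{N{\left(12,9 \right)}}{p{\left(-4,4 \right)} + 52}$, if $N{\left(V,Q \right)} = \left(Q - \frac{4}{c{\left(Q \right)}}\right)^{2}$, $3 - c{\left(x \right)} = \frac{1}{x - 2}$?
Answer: $\frac{361}{1925} \approx 0.18753$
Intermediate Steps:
$c{\left(x \right)} = 3 - \frac{1}{-2 + x}$ ($c{\left(x \right)} = 3 - \frac{1}{x - 2} = 3 - \frac{1}{-2 + x}$)
$N{\left(V,Q \right)} = \left(Q - \frac{4 \left(-2 + Q\right)}{-7 + 3 Q}\right)^{2}$ ($N{\left(V,Q \right)} = \left(Q - \frac{4}{\frac{1}{-2 + Q} \left(-7 + 3 Q\right)}\right)^{2} = \left(Q - 4 \frac{-2 + Q}{-7 + 3 Q}\right)^{2} = \left(Q - \frac{4 \left(-2 + Q\right)}{-7 + 3 Q}\right)^{2}$)
$\frac{N{\left(12,9 \right)}}{p{\left(-4,4 \right)} + 52} = \frac{\frac{1}{\left(-7 + 3 \cdot 9\right)^{2}} \left(8 - 99 + 3 \cdot 9^{2}\right)^{2}}{\left(-4\right)^{4} + 52} = \frac{\frac{1}{\left(-7 + 27\right)^{2}} \left(8 - 99 + 3 \cdot 81\right)^{2}}{256 + 52} = \frac{\frac{1}{400} \left(8 - 99 + 243\right)^{2}}{308} = \frac{\frac{1}{400} \cdot 152^{2}}{308} = \frac{\frac{1}{400} \cdot 23104}{308} = \frac{1}{308} \cdot \frac{1444}{25} = \frac{361}{1925}$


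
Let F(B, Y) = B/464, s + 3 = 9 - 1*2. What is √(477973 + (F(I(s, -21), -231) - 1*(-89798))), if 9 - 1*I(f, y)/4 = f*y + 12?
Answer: √1909983993/58 ≈ 753.51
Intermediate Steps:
s = 4 (s = -3 + (9 - 1*2) = -3 + (9 - 2) = -3 + 7 = 4)
I(f, y) = -12 - 4*f*y (I(f, y) = 36 - 4*(f*y + 12) = 36 - 4*(12 + f*y) = 36 + (-48 - 4*f*y) = -12 - 4*f*y)
F(B, Y) = B/464 (F(B, Y) = B*(1/464) = B/464)
√(477973 + (F(I(s, -21), -231) - 1*(-89798))) = √(477973 + ((-12 - 4*4*(-21))/464 - 1*(-89798))) = √(477973 + ((-12 + 336)/464 + 89798)) = √(477973 + ((1/464)*324 + 89798)) = √(477973 + (81/116 + 89798)) = √(477973 + 10416649/116) = √(65861517/116) = √1909983993/58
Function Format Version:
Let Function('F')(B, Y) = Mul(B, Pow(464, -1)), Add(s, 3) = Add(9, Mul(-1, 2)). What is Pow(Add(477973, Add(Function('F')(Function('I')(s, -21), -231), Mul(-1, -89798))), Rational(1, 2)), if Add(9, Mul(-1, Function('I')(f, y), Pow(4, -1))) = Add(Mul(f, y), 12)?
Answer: Mul(Rational(1, 58), Pow(1909983993, Rational(1, 2))) ≈ 753.51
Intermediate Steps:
s = 4 (s = Add(-3, Add(9, Mul(-1, 2))) = Add(-3, Add(9, -2)) = Add(-3, 7) = 4)
Function('I')(f, y) = Add(-12, Mul(-4, f, y)) (Function('I')(f, y) = Add(36, Mul(-4, Add(Mul(f, y), 12))) = Add(36, Mul(-4, Add(12, Mul(f, y)))) = Add(36, Add(-48, Mul(-4, f, y))) = Add(-12, Mul(-4, f, y)))
Function('F')(B, Y) = Mul(Rational(1, 464), B) (Function('F')(B, Y) = Mul(B, Rational(1, 464)) = Mul(Rational(1, 464), B))
Pow(Add(477973, Add(Function('F')(Function('I')(s, -21), -231), Mul(-1, -89798))), Rational(1, 2)) = Pow(Add(477973, Add(Mul(Rational(1, 464), Add(-12, Mul(-4, 4, -21))), Mul(-1, -89798))), Rational(1, 2)) = Pow(Add(477973, Add(Mul(Rational(1, 464), Add(-12, 336)), 89798)), Rational(1, 2)) = Pow(Add(477973, Add(Mul(Rational(1, 464), 324), 89798)), Rational(1, 2)) = Pow(Add(477973, Add(Rational(81, 116), 89798)), Rational(1, 2)) = Pow(Add(477973, Rational(10416649, 116)), Rational(1, 2)) = Pow(Rational(65861517, 116), Rational(1, 2)) = Mul(Rational(1, 58), Pow(1909983993, Rational(1, 2)))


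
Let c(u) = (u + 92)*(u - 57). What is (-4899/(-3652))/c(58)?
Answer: 1633/182600 ≈ 0.0089431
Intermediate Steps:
c(u) = (-57 + u)*(92 + u) (c(u) = (92 + u)*(-57 + u) = (-57 + u)*(92 + u))
(-4899/(-3652))/c(58) = (-4899/(-3652))/(-5244 + 58² + 35*58) = (-4899*(-1/3652))/(-5244 + 3364 + 2030) = (4899/3652)/150 = (4899/3652)*(1/150) = 1633/182600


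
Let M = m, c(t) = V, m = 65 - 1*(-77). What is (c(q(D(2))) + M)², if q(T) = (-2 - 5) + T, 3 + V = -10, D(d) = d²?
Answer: 16641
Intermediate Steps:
m = 142 (m = 65 + 77 = 142)
V = -13 (V = -3 - 10 = -13)
q(T) = -7 + T
c(t) = -13
M = 142
(c(q(D(2))) + M)² = (-13 + 142)² = 129² = 16641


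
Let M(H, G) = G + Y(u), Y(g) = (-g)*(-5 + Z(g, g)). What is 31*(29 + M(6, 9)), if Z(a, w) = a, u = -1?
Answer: 992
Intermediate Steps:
Y(g) = -g*(-5 + g) (Y(g) = (-g)*(-5 + g) = -g*(-5 + g))
M(H, G) = -6 + G (M(H, G) = G - (5 - 1*(-1)) = G - (5 + 1) = G - 1*6 = G - 6 = -6 + G)
31*(29 + M(6, 9)) = 31*(29 + (-6 + 9)) = 31*(29 + 3) = 31*32 = 992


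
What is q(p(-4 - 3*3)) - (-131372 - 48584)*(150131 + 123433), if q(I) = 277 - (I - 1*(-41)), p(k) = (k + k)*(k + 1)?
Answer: 49229483108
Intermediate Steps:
p(k) = 2*k*(1 + k) (p(k) = (2*k)*(1 + k) = 2*k*(1 + k))
q(I) = 236 - I (q(I) = 277 - (I + 41) = 277 - (41 + I) = 277 + (-41 - I) = 236 - I)
q(p(-4 - 3*3)) - (-131372 - 48584)*(150131 + 123433) = (236 - 2*(-4 - 3*3)*(1 + (-4 - 3*3))) - (-131372 - 48584)*(150131 + 123433) = (236 - 2*(-4 - 9)*(1 + (-4 - 9))) - (-179956)*273564 = (236 - 2*(-13)*(1 - 13)) - 1*(-49229483184) = (236 - 2*(-13)*(-12)) + 49229483184 = (236 - 1*312) + 49229483184 = (236 - 312) + 49229483184 = -76 + 49229483184 = 49229483108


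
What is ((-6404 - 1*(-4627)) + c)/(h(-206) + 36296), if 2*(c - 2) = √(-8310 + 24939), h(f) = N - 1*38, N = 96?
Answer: -1775/36354 + √16629/72708 ≈ -0.047052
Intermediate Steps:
h(f) = 58 (h(f) = 96 - 1*38 = 96 - 38 = 58)
c = 2 + √16629/2 (c = 2 + √(-8310 + 24939)/2 = 2 + √16629/2 ≈ 66.477)
((-6404 - 1*(-4627)) + c)/(h(-206) + 36296) = ((-6404 - 1*(-4627)) + (2 + √16629/2))/(58 + 36296) = ((-6404 + 4627) + (2 + √16629/2))/36354 = (-1777 + (2 + √16629/2))*(1/36354) = (-1775 + √16629/2)*(1/36354) = -1775/36354 + √16629/72708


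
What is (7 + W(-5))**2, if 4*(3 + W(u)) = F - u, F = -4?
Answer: 289/16 ≈ 18.063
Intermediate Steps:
W(u) = -4 - u/4 (W(u) = -3 + (-4 - u)/4 = -3 + (-1 - u/4) = -4 - u/4)
(7 + W(-5))**2 = (7 + (-4 - 1/4*(-5)))**2 = (7 + (-4 + 5/4))**2 = (7 - 11/4)**2 = (17/4)**2 = 289/16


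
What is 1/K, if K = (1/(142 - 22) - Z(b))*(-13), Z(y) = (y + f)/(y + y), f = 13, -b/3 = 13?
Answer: 40/169 ≈ 0.23669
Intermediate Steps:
b = -39 (b = -3*13 = -39)
Z(y) = (13 + y)/(2*y) (Z(y) = (y + 13)/(y + y) = (13 + y)/((2*y)) = (13 + y)*(1/(2*y)) = (13 + y)/(2*y))
K = 169/40 (K = (1/(142 - 22) - (13 - 39)/(2*(-39)))*(-13) = (1/120 - (-1)*(-26)/(2*39))*(-13) = (1/120 - 1*⅓)*(-13) = (1/120 - ⅓)*(-13) = -13/40*(-13) = 169/40 ≈ 4.2250)
1/K = 1/(169/40) = 40/169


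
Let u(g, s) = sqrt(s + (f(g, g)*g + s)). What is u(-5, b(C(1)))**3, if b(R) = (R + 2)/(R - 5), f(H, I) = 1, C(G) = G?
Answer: -13*I*sqrt(26)/4 ≈ -16.572*I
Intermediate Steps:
b(R) = (2 + R)/(-5 + R)
u(g, s) = sqrt(g + 2*s) (u(g, s) = sqrt(s + (1*g + s)) = sqrt(s + (g + s)) = sqrt(g + 2*s))
u(-5, b(C(1)))**3 = (sqrt(-5 + 2*((2 + 1)/(-5 + 1))))**3 = (sqrt(-5 + 2*(3/(-4))))**3 = (sqrt(-5 + 2*(-1/4*3)))**3 = (sqrt(-5 + 2*(-3/4)))**3 = (sqrt(-5 - 3/2))**3 = (sqrt(-13/2))**3 = (I*sqrt(26)/2)**3 = -13*I*sqrt(26)/4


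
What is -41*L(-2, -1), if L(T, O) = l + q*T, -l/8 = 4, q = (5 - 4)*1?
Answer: 1394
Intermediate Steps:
q = 1 (q = 1*1 = 1)
l = -32 (l = -8*4 = -32)
L(T, O) = -32 + T (L(T, O) = -32 + 1*T = -32 + T)
-41*L(-2, -1) = -41*(-32 - 2) = -41*(-34) = 1394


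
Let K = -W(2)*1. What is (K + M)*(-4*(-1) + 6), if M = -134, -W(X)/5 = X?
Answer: -1240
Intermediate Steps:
W(X) = -5*X
K = 10 (K = -(-5)*2*1 = -1*(-10)*1 = 10*1 = 10)
(K + M)*(-4*(-1) + 6) = (10 - 134)*(-4*(-1) + 6) = -124*(4 + 6) = -124*10 = -1240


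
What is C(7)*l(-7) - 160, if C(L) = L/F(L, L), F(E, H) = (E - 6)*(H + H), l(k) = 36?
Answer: -142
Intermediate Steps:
F(E, H) = 2*H*(-6 + E) (F(E, H) = (-6 + E)*(2*H) = 2*H*(-6 + E))
C(L) = 1/(2*(-6 + L)) (C(L) = L/((2*L*(-6 + L))) = L*(1/(2*L*(-6 + L))) = 1/(2*(-6 + L)))
C(7)*l(-7) - 160 = (1/(2*(-6 + 7)))*36 - 160 = ((½)/1)*36 - 160 = ((½)*1)*36 - 160 = (½)*36 - 160 = 18 - 160 = -142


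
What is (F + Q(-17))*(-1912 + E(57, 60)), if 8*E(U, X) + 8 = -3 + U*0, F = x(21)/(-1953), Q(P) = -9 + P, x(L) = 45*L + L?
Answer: 4714556/93 ≈ 50694.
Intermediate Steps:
x(L) = 46*L
F = -46/93 (F = (46*21)/(-1953) = 966*(-1/1953) = -46/93 ≈ -0.49462)
E(U, X) = -11/8 (E(U, X) = -1 + (-3 + U*0)/8 = -1 + (-3 + 0)/8 = -1 + (⅛)*(-3) = -1 - 3/8 = -11/8)
(F + Q(-17))*(-1912 + E(57, 60)) = (-46/93 + (-9 - 17))*(-1912 - 11/8) = (-46/93 - 26)*(-15307/8) = -2464/93*(-15307/8) = 4714556/93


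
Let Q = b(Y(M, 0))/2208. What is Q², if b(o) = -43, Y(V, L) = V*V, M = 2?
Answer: 1849/4875264 ≈ 0.00037926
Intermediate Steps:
Y(V, L) = V²
Q = -43/2208 ≈ -0.019475
Q² = (-43/2208)² = 1849/4875264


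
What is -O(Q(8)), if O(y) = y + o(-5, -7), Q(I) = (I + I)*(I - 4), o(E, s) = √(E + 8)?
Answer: -64 - √3 ≈ -65.732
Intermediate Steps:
o(E, s) = √(8 + E)
Q(I) = 2*I*(-4 + I) (Q(I) = (2*I)*(-4 + I) = 2*I*(-4 + I))
O(y) = y + √3 (O(y) = y + √(8 - 5) = y + √3)
-O(Q(8)) = -(2*8*(-4 + 8) + √3) = -(2*8*4 + √3) = -(64 + √3) = -64 - √3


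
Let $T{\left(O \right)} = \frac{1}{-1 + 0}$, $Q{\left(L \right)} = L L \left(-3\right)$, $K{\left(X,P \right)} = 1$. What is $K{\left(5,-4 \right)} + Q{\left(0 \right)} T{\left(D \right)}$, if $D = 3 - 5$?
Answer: $1$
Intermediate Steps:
$D = -2$
$Q{\left(L \right)} = - 3 L^{2}$ ($Q{\left(L \right)} = L^{2} \left(-3\right) = - 3 L^{2}$)
$T{\left(O \right)} = -1$ ($T{\left(O \right)} = \frac{1}{-1} = -1$)
$K{\left(5,-4 \right)} + Q{\left(0 \right)} T{\left(D \right)} = 1 + - 3 \cdot 0^{2} \left(-1\right) = 1 + \left(-3\right) 0 \left(-1\right) = 1 + 0 \left(-1\right) = 1 + 0 = 1$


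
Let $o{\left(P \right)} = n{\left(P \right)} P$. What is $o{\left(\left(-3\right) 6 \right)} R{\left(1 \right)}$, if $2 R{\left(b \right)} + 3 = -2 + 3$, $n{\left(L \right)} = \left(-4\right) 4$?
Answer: $-288$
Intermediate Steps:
$n{\left(L \right)} = -16$
$R{\left(b \right)} = -1$ ($R{\left(b \right)} = - \frac{3}{2} + \frac{-2 + 3}{2} = - \frac{3}{2} + \frac{1}{2} \cdot 1 = - \frac{3}{2} + \frac{1}{2} = -1$)
$o{\left(P \right)} = - 16 P$
$o{\left(\left(-3\right) 6 \right)} R{\left(1 \right)} = - 16 \left(\left(-3\right) 6\right) \left(-1\right) = \left(-16\right) \left(-18\right) \left(-1\right) = 288 \left(-1\right) = -288$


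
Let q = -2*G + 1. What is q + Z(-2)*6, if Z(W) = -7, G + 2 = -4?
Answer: -29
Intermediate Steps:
G = -6 (G = -2 - 4 = -6)
q = 13 (q = -2*(-6) + 1 = 12 + 1 = 13)
q + Z(-2)*6 = 13 - 7*6 = 13 - 42 = -29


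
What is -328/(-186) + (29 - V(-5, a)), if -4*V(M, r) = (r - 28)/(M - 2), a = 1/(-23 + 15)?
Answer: 661789/20832 ≈ 31.768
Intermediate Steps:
a = -⅛ (a = 1/(-8) = -⅛ ≈ -0.12500)
V(M, r) = -(-28 + r)/(4*(-2 + M)) (V(M, r) = -(r - 28)/(4*(M - 2)) = -(-28 + r)/(4*(-2 + M)))
-328/(-186) + (29 - V(-5, a)) = -328/(-186) + (29 - (28 - 1*(-⅛))/(4*(-2 - 5))) = -1/186*(-328) + (29 - (28 + ⅛)/(4*(-7))) = 164/93 + (29 - (-1)*225/(4*7*8)) = 164/93 + (29 - 1*(-225/224)) = 164/93 + (29 + 225/224) = 164/93 + 6721/224 = 661789/20832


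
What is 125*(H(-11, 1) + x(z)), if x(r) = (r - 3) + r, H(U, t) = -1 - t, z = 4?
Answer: 375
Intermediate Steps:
x(r) = -3 + 2*r (x(r) = (-3 + r) + r = -3 + 2*r)
125*(H(-11, 1) + x(z)) = 125*((-1 - 1*1) + (-3 + 2*4)) = 125*((-1 - 1) + (-3 + 8)) = 125*(-2 + 5) = 125*3 = 375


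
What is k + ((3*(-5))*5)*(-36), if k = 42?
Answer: 2742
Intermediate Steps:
k + ((3*(-5))*5)*(-36) = 42 + ((3*(-5))*5)*(-36) = 42 - 15*5*(-36) = 42 - 75*(-36) = 42 + 2700 = 2742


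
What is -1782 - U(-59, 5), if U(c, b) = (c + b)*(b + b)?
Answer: -1242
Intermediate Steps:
U(c, b) = 2*b*(b + c) (U(c, b) = (b + c)*(2*b) = 2*b*(b + c))
-1782 - U(-59, 5) = -1782 - 2*5*(5 - 59) = -1782 - 2*5*(-54) = -1782 - 1*(-540) = -1782 + 540 = -1242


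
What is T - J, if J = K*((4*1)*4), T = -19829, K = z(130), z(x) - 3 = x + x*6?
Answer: -34437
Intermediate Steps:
z(x) = 3 + 7*x (z(x) = 3 + (x + x*6) = 3 + (x + 6*x) = 3 + 7*x)
K = 913 (K = 3 + 7*130 = 3 + 910 = 913)
J = 14608 (J = 913*((4*1)*4) = 913*(4*4) = 913*16 = 14608)
T - J = -19829 - 1*14608 = -19829 - 14608 = -34437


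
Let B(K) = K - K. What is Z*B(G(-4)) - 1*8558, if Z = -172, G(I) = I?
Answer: -8558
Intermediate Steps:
B(K) = 0
Z*B(G(-4)) - 1*8558 = -172*0 - 1*8558 = 0 - 8558 = -8558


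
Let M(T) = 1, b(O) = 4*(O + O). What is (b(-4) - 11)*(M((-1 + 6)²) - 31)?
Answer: 1290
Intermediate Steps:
b(O) = 8*O (b(O) = 4*(2*O) = 8*O)
(b(-4) - 11)*(M((-1 + 6)²) - 31) = (8*(-4) - 11)*(1 - 31) = (-32 - 11)*(-30) = -43*(-30) = 1290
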